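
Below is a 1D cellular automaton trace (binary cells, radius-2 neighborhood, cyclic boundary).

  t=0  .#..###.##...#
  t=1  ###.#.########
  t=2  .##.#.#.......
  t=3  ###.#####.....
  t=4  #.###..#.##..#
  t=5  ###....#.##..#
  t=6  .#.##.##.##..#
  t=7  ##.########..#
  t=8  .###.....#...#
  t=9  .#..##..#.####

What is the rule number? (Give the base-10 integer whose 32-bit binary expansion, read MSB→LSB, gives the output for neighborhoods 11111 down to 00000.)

  #####|.  b31=0 t=1,i=0
  ####.|#  b30=1 t=1,i=1
  ###.#|#  b29=1 t=0,i=6
  ###..|.  b28=0 t=3,i=8
  ##.##|#  b27=1 t=0,i=7
  ##.#.|.  b26=0 t=1,i=3
  ##..#|.  b25=0 t=4,i=5
  ##...|#  b24=1 t=0,i=10
  #.###|#  b23=1 t=1,i=6
  #.##.|#  b22=1 t=0,i=8
  #.#.#|#  b21=1 t=1,i=4
  #.#..|#  b20=1 t=0,i=1
  #..##|.  b19=0 t=0,i=3
  #..#.|.  b18=0 t=4,i=6
  #...#|#  b17=1 t=0,i=11
  #....|#  b16=1 t=2,i=8
  .####|.  b15=0 t=1,i=7
  .###.|.  b14=0 t=0,i=5
  .##.#|#  b13=1 t=2,i=2
  .##..|#  b12=1 t=0,i=9
  .#.##|.  b11=0 t=1,i=5
  .#.#.|#  b10=1 t=0,i=0
  .#..#|#  b9=1 t=0,i=2
  .#...|#  b8=1 t=2,i=7
  ..###|#  b7=1 t=0,i=4
  ..##.|#  b6=1 t=2,i=1
  ..#.#|#  b5=1 t=0,i=13
  ..#..|.  b4=0 t=8,i=9
  ...##|#  b3=1 t=2,i=0
  ...#.|#  b2=1 t=0,i=12
  ....#|.  b1=0 t=2,i=13
  .....|.  b0=0 t=2,i=9
  bits 01101001111100110011011111101100 = 1777547244

1777547244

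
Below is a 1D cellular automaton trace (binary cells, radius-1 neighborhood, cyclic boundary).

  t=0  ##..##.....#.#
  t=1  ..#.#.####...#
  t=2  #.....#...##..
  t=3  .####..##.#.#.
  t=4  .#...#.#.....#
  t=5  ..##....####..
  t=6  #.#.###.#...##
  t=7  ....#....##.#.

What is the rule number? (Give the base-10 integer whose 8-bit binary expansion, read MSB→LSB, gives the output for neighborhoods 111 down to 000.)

25

  ### -> .   bit 7 = 0  t=0,i=0
  ##. -> .   bit 6 = 0  t=0,i=1
  #.# -> .   bit 5 = 0  t=0,i=12
  #.. -> #   bit 4 = 1  t=0,i=2
  .## -> #   bit 3 = 1  t=0,i=4
  .#. -> .   bit 2 = 0  t=0,i=11
  ..# -> .   bit 1 = 0  t=0,i=3
  ... -> #   bit 0 = 1  t=0,i=7
  bits 00011001 = 25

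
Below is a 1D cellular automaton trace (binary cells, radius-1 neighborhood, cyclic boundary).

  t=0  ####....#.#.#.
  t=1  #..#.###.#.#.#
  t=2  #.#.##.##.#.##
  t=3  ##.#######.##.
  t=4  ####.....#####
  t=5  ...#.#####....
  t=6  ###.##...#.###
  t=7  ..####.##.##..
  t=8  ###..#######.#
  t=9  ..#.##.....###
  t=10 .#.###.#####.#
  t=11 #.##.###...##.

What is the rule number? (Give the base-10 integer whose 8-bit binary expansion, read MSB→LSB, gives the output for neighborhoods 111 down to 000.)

107

  nb ###: next=.  (t=0,i=1, bit7=0)
  nb ##.: next=#  (t=0,i=3, bit6=1)
  nb #.#: next=#  (t=0,i=9, bit5=1)
  nb #..: next=.  (t=0,i=4, bit4=0)
  nb .##: next=#  (t=0,i=0, bit3=1)
  nb .#.: next=.  (t=0,i=8, bit2=0)
  nb ..#: next=#  (t=0,i=7, bit1=1)
  nb ...: next=#  (t=0,i=5, bit0=1)
  bits 01101011 = 107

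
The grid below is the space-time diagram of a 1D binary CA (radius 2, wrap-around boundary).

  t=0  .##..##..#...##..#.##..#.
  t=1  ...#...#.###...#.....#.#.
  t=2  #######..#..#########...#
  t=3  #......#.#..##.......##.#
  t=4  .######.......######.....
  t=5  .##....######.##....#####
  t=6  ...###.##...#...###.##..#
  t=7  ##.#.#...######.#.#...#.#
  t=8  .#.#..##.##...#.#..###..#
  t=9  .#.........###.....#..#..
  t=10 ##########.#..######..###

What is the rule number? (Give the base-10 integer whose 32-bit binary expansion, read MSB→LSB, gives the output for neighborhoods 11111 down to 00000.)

597918103

  nb #####: next=.  (t=2,i=1, bit31=0)
  nb ####.: next=.  (t=2,i=5, bit30=0)
  nb ###.#: next=#  (t=5,i=12, bit29=1)
  nb ###..: next=.  (t=1,i=11, bit28=0)
  nb ##.##: next=.  (t=3,i=23, bit27=0)
  nb ##.#.: next=.  (t=7,i=2, bit26=0)
  nb ##..#: next=#  (t=0,i=3, bit25=1)
  nb ##...: next=#  (t=1,i=12, bit24=1)
  nb #.###: next=#  (t=1,i=9, bit23=1)
  nb #.##.: next=.  (t=0,i=19, bit22=0)
  nb #.#.#: next=#  (t=7,i=3, bit21=1)
  nb #.#..: next=.  (t=1,i=23, bit20=0)
  nb #..##: next=.  (t=0,i=0, bit19=0)
  nb #..#.: next=.  (t=0,i=8, bit18=0)
  nb #...#: next=#  (t=0,i=11, bit17=1)
  nb #....: next=#  (t=1,i=0, bit16=1)
  nb .####: next=#  (t=2,i=0, bit15=1)
  nb .###.: next=.  (t=1,i=10, bit14=0)
  nb .##.#: next=.  (t=3,i=22, bit13=0)
  nb .##..: next=.  (t=0,i=2, bit12=0)
  nb .#.##: next=.  (t=0,i=18, bit11=0)
  nb .#.#.: next=.  (t=1,i=22, bit10=0)
  nb .#..#: next=.  (t=0,i=24, bit9=0)
  nb .#...: next=#  (t=0,i=10, bit8=1)
  nb ..###: next=#  (t=2,i=12, bit7=1)
  nb ..##.: next=.  (t=0,i=1, bit6=0)
  nb ..#.#: next=.  (t=0,i=17, bit5=0)
  nb ..#..: next=#  (t=0,i=9, bit4=1)
  nb ...##: next=.  (t=0,i=12, bit3=0)
  nb ...#.: next=#  (t=1,i=2, bit2=1)
  nb ....#: next=#  (t=1,i=1, bit1=1)
  nb .....: next=#  (t=1,i=18, bit0=1)
  bits 00100011101000111000000110010111 = 597918103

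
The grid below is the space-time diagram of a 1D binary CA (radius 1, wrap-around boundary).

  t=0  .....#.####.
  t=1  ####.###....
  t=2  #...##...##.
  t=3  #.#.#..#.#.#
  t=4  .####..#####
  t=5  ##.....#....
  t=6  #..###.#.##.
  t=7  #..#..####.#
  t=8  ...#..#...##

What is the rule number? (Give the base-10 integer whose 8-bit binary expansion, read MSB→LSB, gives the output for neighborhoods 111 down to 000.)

  [7] ### => .  t=0,i=8
  [6] ##. => .  t=0,i=10
  [5] #.# => #  t=0,i=6
  [4] #.. => .  t=0,i=11
  [3] .## => #  t=0,i=7
  [2] .#. => #  t=0,i=5
  [1] ..# => .  t=0,i=4
  [0] ... => #  t=0,i=0
  bits 00101101 = 45

45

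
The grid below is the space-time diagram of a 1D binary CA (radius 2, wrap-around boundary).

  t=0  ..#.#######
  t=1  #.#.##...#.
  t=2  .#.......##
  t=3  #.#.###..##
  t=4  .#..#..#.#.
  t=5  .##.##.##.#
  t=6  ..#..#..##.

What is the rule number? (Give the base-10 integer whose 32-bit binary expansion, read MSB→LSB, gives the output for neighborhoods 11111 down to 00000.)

  [31] ##### => .  t=0,i=6
  [30] ####. => #  t=0,i=9
  [29] ###.# => .  t=3,i=0
  [28] ###.. => .  t=0,i=10
  [27] ##.## => .  t=5,i=3
  [26] ##.#. => #  t=2,i=0
  [25] ##..# => #  t=0,i=0
  [24] ##... => .  t=1,i=6
  [23] #.### => #  t=0,i=4
  [22] #.##. => .  t=1,i=4
  [21] #.#.# => .  t=1,i=0
  [20] #.#.. => .  t=2,i=1
  [19] #..## => .  t=3,i=8
  [18] #..#. => .  t=0,i=1
  [17] #...# => .  t=1,i=7
  [16] #.... => .  t=2,i=3
  [15] .#### => #  t=0,i=5
  [14] .###. => .  t=3,i=5
  [13] .##.# => #  t=2,i=10
  [12] .##.. => .  t=1,i=5
  [11] .#.## => .  t=0,i=3
  [10] .#.#. => #  t=1,i=1
  [9] .#..# => #  t=4,i=2
  [8] .#... => #  t=2,i=2
  [7] ..### => #  t=3,i=9
  [6] ..##. => #  t=2,i=9
  [5] ..#.# => #  t=0,i=2
  [4] ..#.. => #  t=4,i=1
  [3] ...## => .  t=2,i=8
  [2] ...#. => .  t=1,i=8
  [1] ....# => .  t=2,i=7
  [0] ..... => #  t=2,i=4
  bits 01000110100000001010011111110001 = 1182836721

1182836721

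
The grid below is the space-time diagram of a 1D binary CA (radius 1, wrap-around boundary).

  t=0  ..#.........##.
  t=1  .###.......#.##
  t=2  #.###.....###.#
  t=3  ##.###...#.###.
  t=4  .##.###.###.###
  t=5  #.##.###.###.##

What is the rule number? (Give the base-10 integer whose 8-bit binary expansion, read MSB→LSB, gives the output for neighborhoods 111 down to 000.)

246

  nb ###: next=#  (t=1,i=2, bit7=1)
  nb ##.: next=#  (t=0,i=13, bit6=1)
  nb #.#: next=#  (t=1,i=0, bit5=1)
  nb #..: next=#  (t=0,i=3, bit4=1)
  nb .##: next=.  (t=0,i=12, bit3=0)
  nb .#.: next=#  (t=0,i=2, bit2=1)
  nb ..#: next=#  (t=0,i=1, bit1=1)
  nb ...: next=.  (t=0,i=0, bit0=0)
  bits 11110110 = 246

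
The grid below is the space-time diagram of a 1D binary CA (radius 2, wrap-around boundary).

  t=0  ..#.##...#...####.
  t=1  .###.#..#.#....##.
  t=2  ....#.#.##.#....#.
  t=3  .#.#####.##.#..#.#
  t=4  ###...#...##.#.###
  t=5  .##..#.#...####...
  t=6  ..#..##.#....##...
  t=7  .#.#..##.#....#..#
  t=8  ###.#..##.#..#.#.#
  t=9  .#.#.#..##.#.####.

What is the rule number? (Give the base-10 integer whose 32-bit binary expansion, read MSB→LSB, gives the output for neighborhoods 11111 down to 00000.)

1411399461

  [31] ##### => .  t=3,i=5
  [30] ####. => #  t=0,i=15
  [29] ###.# => .  t=1,i=3
  [28] ###.. => #  t=0,i=16
  [27] ##.## => .  t=3,i=8
  [26] ##.#. => #  t=1,i=4
  [25] ##..# => .  t=1,i=17
  [24] ##... => .  t=0,i=6
  [23] #.### => .  t=3,i=3
  [22] #.##. => .  t=0,i=4
  [21] #.#.# => #  t=2,i=6
  [20] #.#.. => .  t=1,i=5
  [19] #..## => .  t=1,i=0
  [18] #..#. => .  t=1,i=7
  [17] #...# => .  t=0,i=0
  [16] #.... => .  t=1,i=12
  [15] .#### => .  t=0,i=14
  [14] .###. => .  t=1,i=2
  [13] .##.# => #  t=2,i=9
  [12] .##.. => #  t=0,i=5
  [11] .#.## => #  t=0,i=3
  [10] .#.#. => #  t=1,i=9
  [9] .#..# => #  t=1,i=6
  [8] .#... => #  t=0,i=10
  [7] ..### => .  t=0,i=13
  [6] ..##. => .  t=1,i=15
  [5] ..#.# => #  t=0,i=2
  [4] ..#.. => .  t=0,i=9
  [3] ...## => .  t=0,i=12
  [2] ...#. => #  t=0,i=1
  [1] ....# => .  t=1,i=13
  [0] ..... => #  t=2,i=1
  bits 01010100001000000011111100100101 = 1411399461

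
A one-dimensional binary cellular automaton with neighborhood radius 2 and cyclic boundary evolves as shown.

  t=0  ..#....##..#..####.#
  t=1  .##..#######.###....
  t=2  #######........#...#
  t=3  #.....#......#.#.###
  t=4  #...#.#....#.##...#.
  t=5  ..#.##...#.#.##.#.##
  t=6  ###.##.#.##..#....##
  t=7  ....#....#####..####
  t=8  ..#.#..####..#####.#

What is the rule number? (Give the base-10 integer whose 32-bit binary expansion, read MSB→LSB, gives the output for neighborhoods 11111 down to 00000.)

307139834

  ##### -> .   bit 31 = 0  t=1,i=7
  ####. -> .   bit 30 = 0  t=0,i=16
  ###.# -> .   bit 29 = 0  t=0,i=17
  ###.. -> #   bit 28 = 1  t=1,i=15
  ##.## -> .   bit 27 = 0  t=1,i=12
  ##.#. -> .   bit 26 = 0  t=0,i=18
  ##..# -> #   bit 25 = 1  t=0,i=9
  ##... -> .   bit 24 = 0  t=1,i=16
  #.### -> .   bit 23 = 0  t=1,i=13
  #.##. -> #   bit 22 = 1  t=4,i=13
  #.#.# -> .   bit 21 = 0  t=3,i=15
  #.#.. -> .   bit 20 = 0  t=0,i=19
  #..## -> #   bit 19 = 1  t=0,i=13
  #..#. -> #   bit 18 = 1  t=0,i=1
  #...# -> #   bit 17 = 1  t=2,i=17
  #.... -> .   bit 16 = 0  t=0,i=4
  .#### -> #   bit 15 = 1  t=0,i=15
  .###. -> .   bit 14 = 0  t=1,i=14
  .##.# -> .   bit 13 = 0  t=5,i=14
  .##.. -> #   bit 12 = 1  t=0,i=8
  .#.## -> .   bit 11 = 0  t=3,i=16
  .#.#. -> #   bit 10 = 1  t=3,i=14
  .#..# -> .   bit 9 = 0  t=0,i=0
  .#... -> .   bit 8 = 0  t=0,i=3
  ..### -> #   bit 7 = 1  t=0,i=14
  ..##. -> #   bit 6 = 1  t=0,i=7
  ..#.# -> #   bit 5 = 1  t=3,i=13
  ..#.. -> #   bit 4 = 1  t=0,i=2
  ...## -> #   bit 3 = 1  t=0,i=6
  ...#. -> .   bit 2 = 0  t=2,i=14
  ....# -> #   bit 1 = 1  t=0,i=5
  ..... -> .   bit 0 = 0  t=1,i=18
  bits 00010010010011101001010011111010 = 307139834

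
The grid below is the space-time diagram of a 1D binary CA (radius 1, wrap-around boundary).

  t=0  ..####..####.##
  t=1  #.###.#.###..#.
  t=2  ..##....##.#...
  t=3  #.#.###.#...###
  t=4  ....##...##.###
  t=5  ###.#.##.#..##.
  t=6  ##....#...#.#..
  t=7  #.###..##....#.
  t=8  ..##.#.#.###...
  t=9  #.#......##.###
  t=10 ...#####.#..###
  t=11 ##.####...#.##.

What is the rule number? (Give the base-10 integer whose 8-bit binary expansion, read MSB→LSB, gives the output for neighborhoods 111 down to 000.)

  ### -> #   bit 7 = 1  t=0,i=3
  ##. -> .   bit 6 = 0  t=0,i=5
  #.# -> .   bit 5 = 0  t=0,i=12
  #.. -> #   bit 4 = 1  t=0,i=0
  .## -> #   bit 3 = 1  t=0,i=2
  .#. -> .   bit 2 = 0  t=1,i=0
  ..# -> .   bit 1 = 0  t=0,i=1
  ... -> #   bit 0 = 1  t=2,i=0
  bits 10011001 = 153

153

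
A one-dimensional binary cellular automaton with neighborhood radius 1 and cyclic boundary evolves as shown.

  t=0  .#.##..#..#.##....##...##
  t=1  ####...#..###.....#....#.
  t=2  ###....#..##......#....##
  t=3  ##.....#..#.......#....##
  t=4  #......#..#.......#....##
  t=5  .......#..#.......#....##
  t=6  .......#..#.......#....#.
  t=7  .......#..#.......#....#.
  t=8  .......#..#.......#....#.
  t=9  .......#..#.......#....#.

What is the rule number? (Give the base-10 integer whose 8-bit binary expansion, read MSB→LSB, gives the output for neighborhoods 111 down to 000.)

  ### -> #   bit 7 = 1  t=1,i=1
  ##. -> .   bit 6 = 0  t=0,i=4
  #.# -> #   bit 5 = 1  t=0,i=0
  #.. -> .   bit 4 = 0  t=0,i=5
  .## -> #   bit 3 = 1  t=0,i=3
  .#. -> #   bit 2 = 1  t=0,i=1
  ..# -> .   bit 1 = 0  t=0,i=6
  ... -> .   bit 0 = 0  t=0,i=15
  bits 10101100 = 172

172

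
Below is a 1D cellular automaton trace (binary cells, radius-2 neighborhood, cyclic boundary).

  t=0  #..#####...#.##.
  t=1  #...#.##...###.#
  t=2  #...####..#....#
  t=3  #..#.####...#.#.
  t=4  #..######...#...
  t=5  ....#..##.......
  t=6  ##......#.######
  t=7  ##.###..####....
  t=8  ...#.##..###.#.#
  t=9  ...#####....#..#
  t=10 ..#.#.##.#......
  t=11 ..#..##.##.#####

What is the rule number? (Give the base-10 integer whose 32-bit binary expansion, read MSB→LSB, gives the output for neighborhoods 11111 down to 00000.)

  ##### -> .   bit 31 = 0  t=0,i=5
  ####. -> #   bit 30 = 1  t=0,i=6
  ###.# -> .   bit 29 = 0  t=1,i=13
  ###.. -> #   bit 28 = 1  t=0,i=7
  ##.## -> .   bit 27 = 0  t=1,i=14
  ##.#. -> #   bit 26 = 1  t=0,i=15
  ##..# -> #   bit 25 = 1  t=2,i=8
  ##... -> .   bit 24 = 0  t=0,i=8
  #.### -> #   bit 23 = 1  t=3,i=5
  #.##. -> #   bit 22 = 1  t=0,i=13
  #.#.# -> .   bit 21 = 0  t=3,i=14
  #.#.. -> #   bit 20 = 1  t=0,i=0
  #..## -> .   bit 19 = 0  t=0,i=2
  #..#. -> .   bit 18 = 0  t=2,i=9
  #...# -> .   bit 17 = 0  t=0,i=9
  #.... -> #   bit 16 = 1  t=2,i=12
  .#### -> #   bit 15 = 1  t=0,i=4
  .###. -> .   bit 14 = 0  t=1,i=12
  .##.# -> .   bit 13 = 0  t=0,i=14
  .##.. -> #   bit 12 = 1  t=1,i=0
  .#.## -> #   bit 11 = 1  t=0,i=12
  .#.#. -> .   bit 10 = 0  t=3,i=13
  .#..# -> .   bit 9 = 0  t=0,i=1
  .#... -> .   bit 8 = 0  t=2,i=11
  ..### -> .   bit 7 = 0  t=0,i=3
  ..##. -> .   bit 6 = 0  t=2,i=15
  ..#.# -> #   bit 5 = 1  t=0,i=11
  ..#.. -> .   bit 4 = 0  t=2,i=10
  ...## -> #   bit 3 = 1  t=1,i=10
  ...#. -> .   bit 2 = 0  t=0,i=10
  ....# -> .   bit 1 = 0  t=2,i=13
  ..... -> #   bit 0 = 1  t=5,i=0
  bits 01010110110100011001100000101001 = 1456576553

1456576553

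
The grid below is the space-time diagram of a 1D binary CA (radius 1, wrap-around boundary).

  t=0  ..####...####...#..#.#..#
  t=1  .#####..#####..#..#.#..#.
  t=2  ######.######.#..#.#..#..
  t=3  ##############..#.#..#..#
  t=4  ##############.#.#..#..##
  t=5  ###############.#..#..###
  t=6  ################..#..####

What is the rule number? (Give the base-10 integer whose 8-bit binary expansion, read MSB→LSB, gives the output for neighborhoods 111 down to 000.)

234

  ###|#  b7=1 t=0,i=3
  ##.|#  b6=1 t=0,i=5
  #.#|#  b5=1 t=0,i=20
  #..|.  b4=0 t=0,i=0
  .##|#  b3=1 t=0,i=2
  .#.|.  b2=0 t=0,i=16
  ..#|#  b1=1 t=0,i=1
  ...|.  b0=0 t=0,i=7
  bits 11101010 = 234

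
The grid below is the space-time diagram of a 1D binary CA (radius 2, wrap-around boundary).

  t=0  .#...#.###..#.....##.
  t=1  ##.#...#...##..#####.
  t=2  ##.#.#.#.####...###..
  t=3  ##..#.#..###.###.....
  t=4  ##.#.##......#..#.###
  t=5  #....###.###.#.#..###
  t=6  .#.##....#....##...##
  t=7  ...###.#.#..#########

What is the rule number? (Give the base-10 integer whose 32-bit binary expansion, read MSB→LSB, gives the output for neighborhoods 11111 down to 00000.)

3252073563

  #####|#  b31=1 t=1,i=17
  ####.|#  b30=1 t=1,i=18
  ###.#|.  b29=0 t=1,i=19
  ###..|.  b28=0 t=0,i=9
  ##.##|.  b27=0 t=1,i=20
  ##.#.|.  b26=0 t=1,i=2
  ##..#|.  b25=0 t=0,i=10
  ##...|#  b24=1 t=2,i=13
  #.###|#  b23=1 t=0,i=7
  #.##.|#  b22=1 t=1,i=0
  #.#.#|.  b21=0 t=2,i=3
  #.#..|#  b20=1 t=1,i=3
  #..##|.  b19=0 t=1,i=14
  #..#.|#  b18=1 t=0,i=0
  #...#|#  b17=1 t=0,i=3
  #....|.  b16=0 t=0,i=14
  .####|#  b15=1 t=1,i=16
  .###.|.  b14=0 t=0,i=8
  .##.#|#  b13=1 t=1,i=1
  .##..|#  b12=1 t=0,i=19
  .#.##|.  b11=0 t=0,i=6
  .#.#.|#  b10=1 t=2,i=4
  .#..#|.  b9=0 t=3,i=7
  .#...|.  b8=0 t=0,i=2
  ..###|.  b7=0 t=1,i=15
  ..##.|#  b6=1 t=0,i=18
  ..#.#|.  b5=0 t=0,i=5
  ..#..|#  b4=1 t=0,i=1
  ...##|#  b3=1 t=0,i=17
  ...#.|.  b2=0 t=0,i=4
  ....#|#  b1=1 t=0,i=16
  .....|#  b0=1 t=0,i=15
  bits 11000001110101101011010001011011 = 3252073563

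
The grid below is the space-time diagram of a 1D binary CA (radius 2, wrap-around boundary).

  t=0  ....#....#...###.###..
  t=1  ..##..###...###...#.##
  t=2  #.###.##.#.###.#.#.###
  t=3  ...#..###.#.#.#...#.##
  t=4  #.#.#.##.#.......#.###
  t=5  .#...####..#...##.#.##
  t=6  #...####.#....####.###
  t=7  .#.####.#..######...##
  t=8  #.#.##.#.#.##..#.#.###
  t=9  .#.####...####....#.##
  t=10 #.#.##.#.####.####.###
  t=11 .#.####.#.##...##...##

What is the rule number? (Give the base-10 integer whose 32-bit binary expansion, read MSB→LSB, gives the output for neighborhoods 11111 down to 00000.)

1195506382

  nb #####: next=.  (t=7,i=13, bit31=0)
  nb ####.: next=#  (t=2,i=21, bit30=1)
  nb ###.#: next=.  (t=0,i=15, bit29=0)
  nb ###..: next=.  (t=0,i=19, bit28=0)
  nb ##.##: next=.  (t=0,i=16, bit27=0)
  nb ##.#.: next=#  (t=2,i=8, bit26=1)
  nb ##..#: next=#  (t=1,i=0, bit25=1)
  nb ##...: next=#  (t=0,i=20, bit24=1)
  nb #.###: next=.  (t=0,i=17, bit23=0)
  nb #.##.: next=#  (t=1,i=20, bit22=1)
  nb #.#.#: next=.  (t=2,i=9, bit21=0)
  nb #.#..: next=.  (t=3,i=14, bit20=0)
  nb #..##: next=.  (t=1,i=1, bit19=0)
  nb #..#.: next=.  (t=5,i=10, bit18=0)
  nb #...#: next=.  (t=0,i=11, bit17=0)
  nb #....: next=#  (t=0,i=6, bit16=1)
  nb .####: next=#  (t=2,i=20, bit15=1)
  nb .###.: next=#  (t=0,i=14, bit14=1)
  nb .##.#: next=#  (t=2,i=7, bit13=1)
  nb .##..: next=#  (t=1,i=3, bit12=1)
  nb .#.##: next=#  (t=1,i=19, bit11=1)
  nb .#.#.: next=.  (t=2,i=16, bit10=0)
  nb .#..#: next=#  (t=3,i=4, bit9=1)
  nb .#...: next=.  (t=0,i=5, bit8=0)
  nb ..###: next=#  (t=0,i=13, bit7=1)
  nb ..##.: next=#  (t=1,i=2, bit6=1)
  nb ..#.#: next=.  (t=1,i=18, bit5=0)
  nb ..#..: next=.  (t=0,i=4, bit4=0)
  nb ...##: next=#  (t=0,i=12, bit3=1)
  nb ...#.: next=#  (t=0,i=3, bit2=1)
  nb ....#: next=#  (t=0,i=2, bit1=1)
  nb .....: next=.  (t=0,i=0, bit0=0)
  bits 01000111010000011111101011001110 = 1195506382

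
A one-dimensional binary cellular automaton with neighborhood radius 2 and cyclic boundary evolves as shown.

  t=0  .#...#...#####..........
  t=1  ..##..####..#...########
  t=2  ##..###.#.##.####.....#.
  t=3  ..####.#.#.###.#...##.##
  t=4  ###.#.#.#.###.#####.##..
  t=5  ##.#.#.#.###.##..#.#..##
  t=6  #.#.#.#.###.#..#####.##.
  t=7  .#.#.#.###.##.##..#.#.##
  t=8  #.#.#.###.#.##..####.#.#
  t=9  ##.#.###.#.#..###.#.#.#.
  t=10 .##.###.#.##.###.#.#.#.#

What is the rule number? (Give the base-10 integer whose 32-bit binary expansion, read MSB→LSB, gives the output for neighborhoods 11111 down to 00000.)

1319005611

  #####|.  b31=0 t=0,i=11
  ####.|#  b30=1 t=0,i=12
  ###.#|.  b29=0 t=2,i=6
  ###..|.  b28=0 t=0,i=13
  ##.##|#  b27=1 t=2,i=12
  ##.#.|#  b26=1 t=2,i=7
  ##..#|#  b25=1 t=1,i=0
  ##...|.  b24=0 t=0,i=14
  #.###|#  b23=1 t=2,i=13
  #.##.|.  b22=0 t=2,i=0
  #.#.#|.  b21=0 t=2,i=8
  #.#..|#  b20=1 t=3,i=15
  #..##|#  b19=1 t=1,i=1
  #..#.|#  b18=1 t=1,i=11
  #...#|#  b17=1 t=0,i=3
  #....|.  b16=0 t=0,i=15
  .####|.  b15=0 t=0,i=10
  .###.|#  b14=1 t=2,i=5
  .##.#|#  b13=1 t=2,i=11
  .##..|.  b12=0 t=1,i=3
  .#.##|#  b11=1 t=2,i=9
  .#.#.|#  b10=1 t=3,i=8
  .#..#|.  b9=0 t=5,i=20
  .#...|#  b8=1 t=0,i=2
  ..###|#  b7=1 t=0,i=9
  ..##.|.  b6=0 t=1,i=2
  ..#.#|#  b5=1 t=2,i=22
  ..#..|.  b4=0 t=0,i=1
  ...##|#  b3=1 t=0,i=8
  ...#.|.  b2=0 t=0,i=0
  ....#|#  b1=1 t=0,i=23
  .....|#  b0=1 t=0,i=16
  bits 01001110100111100110110110101011 = 1319005611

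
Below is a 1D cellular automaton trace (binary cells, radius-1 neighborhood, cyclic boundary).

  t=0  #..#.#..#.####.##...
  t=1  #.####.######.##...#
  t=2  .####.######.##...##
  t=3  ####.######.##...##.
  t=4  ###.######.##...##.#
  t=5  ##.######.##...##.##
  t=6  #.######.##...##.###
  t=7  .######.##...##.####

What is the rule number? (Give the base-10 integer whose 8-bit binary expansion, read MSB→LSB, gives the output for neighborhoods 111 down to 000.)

  ### -> #   bit 7 = 1  t=0,i=11
  ##. -> .   bit 6 = 0  t=0,i=13
  #.# -> #   bit 5 = 1  t=0,i=4
  #.. -> .   bit 4 = 0  t=0,i=1
  .## -> #   bit 3 = 1  t=0,i=10
  .#. -> #   bit 2 = 1  t=0,i=0
  ..# -> #   bit 1 = 1  t=0,i=2
  ... -> .   bit 0 = 0  t=0,i=18
  bits 10101110 = 174

174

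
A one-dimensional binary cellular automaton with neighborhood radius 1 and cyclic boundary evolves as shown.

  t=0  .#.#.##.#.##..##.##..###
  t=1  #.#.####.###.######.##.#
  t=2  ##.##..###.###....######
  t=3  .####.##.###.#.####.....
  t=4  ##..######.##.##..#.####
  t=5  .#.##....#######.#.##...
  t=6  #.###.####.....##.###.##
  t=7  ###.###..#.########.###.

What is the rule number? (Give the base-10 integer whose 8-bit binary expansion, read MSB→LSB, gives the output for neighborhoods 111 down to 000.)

107

  ### -> .   bit 7 = 0  t=0,i=22
  ##. -> #   bit 6 = 1  t=0,i=6
  #.# -> #   bit 5 = 1  t=0,i=0
  #.. -> .   bit 4 = 0  t=0,i=12
  .## -> #   bit 3 = 1  t=0,i=5
  .#. -> .   bit 2 = 0  t=0,i=1
  ..# -> #   bit 1 = 1  t=0,i=13
  ... -> #   bit 0 = 1  t=2,i=15
  bits 01101011 = 107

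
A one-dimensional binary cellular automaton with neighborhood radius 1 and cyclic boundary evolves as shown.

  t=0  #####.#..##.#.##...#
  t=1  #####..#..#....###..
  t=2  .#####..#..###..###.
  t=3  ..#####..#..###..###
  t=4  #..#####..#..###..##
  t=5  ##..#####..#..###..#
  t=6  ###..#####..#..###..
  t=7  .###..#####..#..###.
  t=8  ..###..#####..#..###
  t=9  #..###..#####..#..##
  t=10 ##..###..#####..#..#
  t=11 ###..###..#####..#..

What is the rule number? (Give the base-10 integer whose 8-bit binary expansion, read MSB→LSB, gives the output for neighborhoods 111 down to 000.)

209

  [7] ### => #  t=0,i=0
  [6] ##. => #  t=0,i=4
  [5] #.# => .  t=0,i=5
  [4] #.. => #  t=0,i=7
  [3] .## => .  t=0,i=9
  [2] .#. => .  t=0,i=6
  [1] ..# => .  t=0,i=8
  [0] ... => #  t=0,i=17
  bits 11010001 = 209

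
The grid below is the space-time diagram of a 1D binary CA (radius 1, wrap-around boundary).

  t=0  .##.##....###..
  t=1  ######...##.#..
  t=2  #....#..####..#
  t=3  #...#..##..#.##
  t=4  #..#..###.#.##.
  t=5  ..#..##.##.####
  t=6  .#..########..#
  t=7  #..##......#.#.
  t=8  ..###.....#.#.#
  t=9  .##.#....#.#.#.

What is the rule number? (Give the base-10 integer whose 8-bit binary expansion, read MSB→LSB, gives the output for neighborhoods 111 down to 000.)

106

  ### -> .   bit 7 = 0  t=0,i=11
  ##. -> #   bit 6 = 1  t=0,i=2
  #.# -> #   bit 5 = 1  t=0,i=3
  #.. -> .   bit 4 = 0  t=0,i=6
  .## -> #   bit 3 = 1  t=0,i=1
  .#. -> .   bit 2 = 0  t=1,i=12
  ..# -> #   bit 1 = 1  t=0,i=0
  ... -> .   bit 0 = 0  t=0,i=7
  bits 01101010 = 106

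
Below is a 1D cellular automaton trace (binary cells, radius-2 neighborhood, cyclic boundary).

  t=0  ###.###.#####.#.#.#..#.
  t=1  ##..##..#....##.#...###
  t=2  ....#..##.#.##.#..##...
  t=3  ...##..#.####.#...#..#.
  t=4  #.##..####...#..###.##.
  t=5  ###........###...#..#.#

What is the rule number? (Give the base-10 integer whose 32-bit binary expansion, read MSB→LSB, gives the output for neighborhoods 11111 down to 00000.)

82266236

  #####|.  b31=0 t=0,i=10
  ####.|.  b30=0 t=0,i=11
  ###.#|.  b29=0 t=0,i=2
  ###..|.  b28=0 t=1,i=1
  ##.##|.  b27=0 t=0,i=3
  ##.#.|#  b26=1 t=0,i=13
  ##..#|.  b25=0 t=1,i=2
  ##...|.  b24=0 t=2,i=20
  #.###|#  b23=1 t=0,i=0
  #.##.|#  b22=1 t=2,i=12
  #.#.#|#  b21=1 t=0,i=14
  #.#..|.  b20=0 t=0,i=18
  #..##|.  b19=0 t=1,i=3
  #..#.|#  b18=1 t=0,i=20
  #...#|#  b17=1 t=1,i=18
  #....|#  b16=1 t=1,i=10
  .####|.  b15=0 t=0,i=9
  .###.|#  b14=1 t=0,i=1
  .##.#|.  b13=0 t=1,i=14
  .##..|.  b12=0 t=1,i=5
  .#.##|#  b11=1 t=0,i=22
  .#.#.|.  b10=0 t=0,i=15
  .#..#|.  b9=0 t=0,i=19
  .#...|.  b8=0 t=1,i=9
  ..###|.  b7=0 t=1,i=20
  ..##.|#  b6=1 t=1,i=4
  ..#.#|#  b5=1 t=0,i=21
  ..#..|#  b4=1 t=1,i=8
  ...##|#  b3=1 t=1,i=12
  ...#.|#  b2=1 t=2,i=3
  ....#|.  b1=0 t=1,i=11
  .....|.  b0=0 t=2,i=0
  bits 00000100111001110100100001111100 = 82266236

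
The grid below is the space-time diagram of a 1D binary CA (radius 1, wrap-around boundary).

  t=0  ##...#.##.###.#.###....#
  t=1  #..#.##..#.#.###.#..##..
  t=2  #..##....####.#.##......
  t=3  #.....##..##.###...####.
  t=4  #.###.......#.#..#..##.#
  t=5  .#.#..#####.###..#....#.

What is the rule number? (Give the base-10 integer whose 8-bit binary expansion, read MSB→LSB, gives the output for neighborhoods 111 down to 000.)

165

  [7] ### => #  t=0,i=0
  [6] ##. => .  t=0,i=1
  [5] #.# => #  t=0,i=6
  [4] #.. => .  t=0,i=2
  [3] .## => .  t=0,i=7
  [2] .#. => #  t=0,i=5
  [1] ..# => .  t=0,i=4
  [0] ... => #  t=0,i=3
  bits 10100101 = 165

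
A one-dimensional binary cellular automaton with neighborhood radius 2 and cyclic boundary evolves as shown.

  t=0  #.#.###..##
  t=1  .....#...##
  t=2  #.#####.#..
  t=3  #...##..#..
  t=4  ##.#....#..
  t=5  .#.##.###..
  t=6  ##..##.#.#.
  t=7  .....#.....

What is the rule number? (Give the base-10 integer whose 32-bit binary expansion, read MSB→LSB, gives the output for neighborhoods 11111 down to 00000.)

3373294015

  ##### -> #   bit 31 = 1  t=2,i=4
  ####. -> #   bit 30 = 1  t=2,i=5
  ###.# -> .   bit 29 = 0  t=0,i=0
  ###.. -> .   bit 28 = 0  t=0,i=6
  ##.## -> #   bit 27 = 1  t=5,i=5
  ##.#. -> .   bit 26 = 0  t=0,i=1
  ##..# -> .   bit 25 = 0  t=0,i=7
  ##... -> #   bit 24 = 1  t=1,i=0
  #.### -> .   bit 23 = 0  t=0,i=4
  #.##. -> .   bit 22 = 0  t=5,i=3
  #.#.# -> .   bit 21 = 0  t=0,i=2
  #.#.. -> #   bit 20 = 1  t=2,i=8
  #..## -> .   bit 19 = 0  t=0,i=8
  #..#. -> .   bit 18 = 0  t=2,i=10
  #...# -> .   bit 17 = 0  t=1,i=7
  #.... -> .   bit 16 = 0  t=1,i=1
  .#### -> .   bit 15 = 0  t=2,i=3
  .###. -> #   bit 14 = 1  t=0,i=5
  .##.# -> #   bit 13 = 1  t=4,i=1
  .##.. -> .   bit 12 = 0  t=1,i=10
  .#.## -> .   bit 11 = 0  t=0,i=3
  .#.#. -> .   bit 10 = 0  t=6,i=8
  .#..# -> .   bit 9 = 0  t=2,i=9
  .#... -> #   bit 8 = 1  t=1,i=6
  ..### -> #   bit 7 = 1  t=0,i=9
  ..##. -> .   bit 6 = 0  t=1,i=9
  ..#.# -> #   bit 5 = 1  t=2,i=0
  ..#.. -> #   bit 4 = 1  t=1,i=5
  ...## -> #   bit 3 = 1  t=1,i=8
  ...#. -> #   bit 2 = 1  t=1,i=4
  ....# -> #   bit 1 = 1  t=1,i=3
  ..... -> #   bit 0 = 1  t=1,i=2
  bits 11001001000100000110000110111111 = 3373294015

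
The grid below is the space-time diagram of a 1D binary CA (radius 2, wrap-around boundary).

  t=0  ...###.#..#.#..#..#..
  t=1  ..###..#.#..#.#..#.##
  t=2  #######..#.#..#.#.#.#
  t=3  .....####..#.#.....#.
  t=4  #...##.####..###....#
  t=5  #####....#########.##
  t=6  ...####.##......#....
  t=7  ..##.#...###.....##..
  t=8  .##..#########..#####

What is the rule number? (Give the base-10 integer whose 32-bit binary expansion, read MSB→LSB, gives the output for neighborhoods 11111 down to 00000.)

  ##### -> .   bit 31 = 0  t=2,i=1
  ####. -> #   bit 30 = 1  t=2,i=5
  ###.# -> .   bit 29 = 0  t=0,i=5
  ###.. -> #   bit 28 = 1  t=1,i=4
  ##.## -> .   bit 27 = 0  t=4,i=6
  ##.#. -> .   bit 26 = 0  t=0,i=6
  ##..# -> #   bit 25 = 1  t=1,i=0
  ##... -> #   bit 24 = 1  t=4,i=1
  #.### -> .   bit 23 = 0  t=2,i=20
  #.##. -> .   bit 22 = 0  t=1,i=19
  #.#.# -> .   bit 21 = 0  t=2,i=16
  #.#.. -> #   bit 20 = 1  t=0,i=7
  #..## -> #   bit 19 = 1  t=1,i=1
  #..#. -> #   bit 18 = 1  t=0,i=9
  #...# -> #   bit 17 = 1  t=4,i=2
  #.... -> #   bit 16 = 1  t=0,i=20
  .#### -> .   bit 15 = 0  t=2,i=0
  .###. -> #   bit 14 = 1  t=0,i=4
  .##.# -> .   bit 13 = 0  t=4,i=5
  .##.. -> #   bit 12 = 1  t=1,i=20
  .#.## -> #   bit 11 = 1  t=1,i=18
  .#.#. -> .   bit 10 = 0  t=0,i=11
  .#..# -> .   bit 9 = 0  t=0,i=8
  .#... -> #   bit 8 = 1  t=0,i=19
  ..### -> #   bit 7 = 1  t=0,i=3
  ..##. -> #   bit 6 = 1  t=4,i=4
  ..#.# -> .   bit 5 = 0  t=0,i=10
  ..#.. -> .   bit 4 = 0  t=0,i=15
  ...## -> #   bit 3 = 1  t=0,i=2
  ...#. -> .   bit 2 = 0  t=3,i=18
  ....# -> .   bit 1 = 0  t=0,i=1
  ..... -> .   bit 0 = 0  t=0,i=0
  bits 01010011000111110101100111001000 = 1394563528

1394563528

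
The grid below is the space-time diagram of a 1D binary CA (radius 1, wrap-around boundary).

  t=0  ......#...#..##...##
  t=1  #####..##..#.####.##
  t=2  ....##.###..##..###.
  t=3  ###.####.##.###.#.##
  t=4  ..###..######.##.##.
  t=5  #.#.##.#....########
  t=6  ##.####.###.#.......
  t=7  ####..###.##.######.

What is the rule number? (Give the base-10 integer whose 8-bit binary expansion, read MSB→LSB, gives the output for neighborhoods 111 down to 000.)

121

  [7] ### => .  t=1,i=0
  [6] ##. => #  t=0,i=14
  [5] #.# => #  t=1,i=12
  [4] #.. => #  t=0,i=0
  [3] .## => #  t=0,i=13
  [2] .#. => .  t=0,i=6
  [1] ..# => .  t=0,i=5
  [0] ... => #  t=0,i=1
  bits 01111001 = 121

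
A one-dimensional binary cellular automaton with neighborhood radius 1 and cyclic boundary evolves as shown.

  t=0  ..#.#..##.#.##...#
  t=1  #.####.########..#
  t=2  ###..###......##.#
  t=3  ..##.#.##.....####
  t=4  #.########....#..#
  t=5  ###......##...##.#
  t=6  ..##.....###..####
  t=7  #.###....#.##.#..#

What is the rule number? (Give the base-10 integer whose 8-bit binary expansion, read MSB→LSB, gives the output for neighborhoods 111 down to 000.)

124

  nb ###: next=.  (t=1,i=3, bit7=0)
  nb ##.: next=#  (t=0,i=8, bit6=1)
  nb #.#: next=#  (t=0,i=3, bit5=1)
  nb #..: next=#  (t=0,i=0, bit4=1)
  nb .##: next=#  (t=0,i=7, bit3=1)
  nb .#.: next=#  (t=0,i=2, bit2=1)
  nb ..#: next=.  (t=0,i=1, bit1=0)
  nb ...: next=.  (t=0,i=15, bit0=0)
  bits 01111100 = 124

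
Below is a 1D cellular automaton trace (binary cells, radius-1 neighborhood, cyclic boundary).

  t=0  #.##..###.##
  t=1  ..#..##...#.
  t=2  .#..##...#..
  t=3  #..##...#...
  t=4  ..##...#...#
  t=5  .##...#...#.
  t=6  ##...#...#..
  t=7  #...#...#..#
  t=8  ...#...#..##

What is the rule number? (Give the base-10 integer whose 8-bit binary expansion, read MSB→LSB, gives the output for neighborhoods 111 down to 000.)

  ###|.  b7=0 t=0,i=7
  ##.|.  b6=0 t=0,i=0
  #.#|.  b5=0 t=0,i=1
  #..|.  b4=0 t=0,i=4
  .##|#  b3=1 t=0,i=2
  .#.|.  b2=0 t=1,i=2
  ..#|#  b1=1 t=0,i=5
  ...|.  b0=0 t=1,i=0
  bits 00001010 = 10

10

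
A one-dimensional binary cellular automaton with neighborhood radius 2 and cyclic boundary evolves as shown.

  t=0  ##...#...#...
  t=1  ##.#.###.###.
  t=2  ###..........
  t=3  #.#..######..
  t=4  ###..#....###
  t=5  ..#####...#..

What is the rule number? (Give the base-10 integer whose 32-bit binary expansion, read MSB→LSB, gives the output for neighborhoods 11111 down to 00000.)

374748657

  [31] ##### => .  t=3,i=7
  [30] ####. => .  t=3,i=9
  [29] ###.# => .  t=1,i=7
  [28] ###.. => #  t=2,i=2
  [27] ##.## => .  t=1,i=8
  [26] ##.#. => #  t=1,i=2
  [25] ##..# => #  t=3,i=11
  [24] ##... => .  t=0,i=2
  [23] #.### => .  t=1,i=5
  [22] #.##. => #  t=1,i=0
  [21] #.#.# => .  t=1,i=3
  [20] #.#.. => #  t=3,i=2
  [19] #..## => .  t=3,i=4
  [18] #..#. => #  t=3,i=12
  [17] #...# => #  t=0,i=3
  [16] #.... => .  t=2,i=4
  [15] .#### => .  t=3,i=6
  [14] .###. => .  t=1,i=6
  [13] .##.# => #  t=1,i=1
  [12] .##.. => #  t=0,i=1
  [11] .#.## => .  t=1,i=4
  [10] .#.#. => #  t=3,i=1
  [9] .#..# => .  t=3,i=3
  [8] .#... => #  t=0,i=6
  [7] ..### => #  t=2,i=0
  [6] ..##. => #  t=0,i=0
  [5] ..#.# => #  t=3,i=0
  [4] ..#.. => #  t=0,i=5
  [3] ...## => .  t=0,i=12
  [2] ...#. => .  t=0,i=4
  [1] ....# => .  t=2,i=11
  [0] ..... => #  t=2,i=5
  bits 00010110010101100011010111110001 = 374748657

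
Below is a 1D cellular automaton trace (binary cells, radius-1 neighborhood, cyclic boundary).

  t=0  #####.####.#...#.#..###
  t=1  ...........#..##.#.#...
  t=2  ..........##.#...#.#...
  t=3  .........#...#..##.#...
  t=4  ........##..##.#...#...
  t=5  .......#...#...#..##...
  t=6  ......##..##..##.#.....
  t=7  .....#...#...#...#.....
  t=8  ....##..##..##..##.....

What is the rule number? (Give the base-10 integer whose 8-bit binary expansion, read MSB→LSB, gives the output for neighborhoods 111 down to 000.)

  nb ###: next=.  (t=0,i=0, bit7=0)
  nb ##.: next=.  (t=0,i=4, bit6=0)
  nb #.#: next=.  (t=0,i=5, bit5=0)
  nb #..: next=.  (t=0,i=12, bit4=0)
  nb .##: next=.  (t=0,i=6, bit3=0)
  nb .#.: next=#  (t=0,i=11, bit2=1)
  nb ..#: next=#  (t=0,i=14, bit1=1)
  nb ...: next=.  (t=0,i=13, bit0=0)
  bits 00000110 = 6

6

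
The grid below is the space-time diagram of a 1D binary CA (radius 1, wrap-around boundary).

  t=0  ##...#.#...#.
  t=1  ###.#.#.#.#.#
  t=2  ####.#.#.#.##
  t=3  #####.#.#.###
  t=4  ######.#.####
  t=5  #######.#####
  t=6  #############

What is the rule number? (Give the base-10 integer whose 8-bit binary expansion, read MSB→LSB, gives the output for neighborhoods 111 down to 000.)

250

  ###|#  b7=1 t=1,i=0
  ##.|#  b6=1 t=0,i=1
  #.#|#  b5=1 t=0,i=6
  #..|#  b4=1 t=0,i=2
  .##|#  b3=1 t=0,i=0
  .#.|.  b2=0 t=0,i=5
  ..#|#  b1=1 t=0,i=4
  ...|.  b0=0 t=0,i=3
  bits 11111010 = 250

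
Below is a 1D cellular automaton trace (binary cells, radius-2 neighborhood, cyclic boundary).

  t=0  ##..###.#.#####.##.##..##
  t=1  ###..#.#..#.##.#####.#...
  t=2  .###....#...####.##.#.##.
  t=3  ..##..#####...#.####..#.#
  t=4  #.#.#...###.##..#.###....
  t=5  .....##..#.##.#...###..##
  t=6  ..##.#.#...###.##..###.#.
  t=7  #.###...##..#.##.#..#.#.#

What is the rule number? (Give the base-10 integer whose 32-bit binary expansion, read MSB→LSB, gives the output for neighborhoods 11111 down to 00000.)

  [31] ##### => #  t=0,i=12
  [30] ####. => #  t=0,i=0
  [29] ###.# => .  t=0,i=6
  [28] ###.. => #  t=0,i=1
  [27] ##.## => #  t=0,i=15
  [26] ##.#. => #  t=0,i=7
  [25] ##..# => #  t=0,i=2
  [24] ##... => .  t=2,i=4
  [23] #.### => #  t=0,i=10
  [22] #.##. => #  t=0,i=16
  [21] #.#.# => .  t=0,i=8
  [20] #.#.. => .  t=1,i=7
  [19] #..## => .  t=0,i=3
  [18] #..#. => .  t=1,i=4
  [17] #...# => #  t=1,i=23
  [16] #.... => .  t=2,i=5
  [15] .#### => .  t=0,i=11
  [14] .###. => #  t=0,i=5
  [13] .##.# => #  t=0,i=17
  [12] .##.. => .  t=0,i=20
  [11] .#.## => .  t=0,i=9
  [10] .#.#. => .  t=1,i=6
  [9] .#..# => #  t=1,i=8
  [8] .#... => #  t=1,i=22
  [7] ..### => .  t=0,i=4
  [6] ..##. => #  t=3,i=2
  [5] ..#.# => .  t=1,i=5
  [4] ..#.. => #  t=2,i=8
  [3] ...## => .  t=1,i=24
  [2] ...#. => #  t=2,i=7
  [1] ....# => #  t=2,i=6
  [0] ..... => #  t=5,i=2
  bits 11011110110000100110001101010111 = 3737281367

3737281367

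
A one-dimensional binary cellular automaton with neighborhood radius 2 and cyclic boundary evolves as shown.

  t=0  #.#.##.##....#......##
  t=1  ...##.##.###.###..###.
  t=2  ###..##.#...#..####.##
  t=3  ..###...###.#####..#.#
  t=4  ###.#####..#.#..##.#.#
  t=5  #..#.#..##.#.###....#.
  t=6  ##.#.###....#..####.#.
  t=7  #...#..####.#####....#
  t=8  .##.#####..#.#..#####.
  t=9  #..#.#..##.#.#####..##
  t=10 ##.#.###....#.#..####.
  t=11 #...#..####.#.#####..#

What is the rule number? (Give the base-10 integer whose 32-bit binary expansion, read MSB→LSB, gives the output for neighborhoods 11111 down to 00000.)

  ##### -> .   bit 31 = 0  t=2,i=0
  ####. -> .   bit 30 = 0  t=2,i=1
  ###.# -> .   bit 29 = 0  t=0,i=0
  ###.. -> #   bit 28 = 1  t=1,i=15
  ##.## -> #   bit 27 = 1  t=0,i=6
  ##.#. -> .   bit 26 = 0  t=0,i=1
  ##..# -> #   bit 25 = 1  t=1,i=16
  ##... -> #   bit 24 = 1  t=0,i=9
  #.### -> .   bit 23 = 0  t=1,i=9
  #.##. -> #   bit 22 = 1  t=0,i=4
  #.#.# -> .   bit 21 = 0  t=0,i=2
  #.#.. -> #   bit 20 = 1  t=2,i=8
  #..## -> #   bit 19 = 1  t=1,i=17
  #..#. -> .   bit 18 = 0  t=3,i=18
  #...# -> #   bit 17 = 1  t=2,i=10
  #.... -> #   bit 16 = 1  t=0,i=10
  .#### -> #   bit 15 = 1  t=2,i=16
  .###. -> .   bit 14 = 0  t=0,i=21
  .##.# -> .   bit 13 = 0  t=0,i=5
  .##.. -> .   bit 12 = 0  t=0,i=8
  .#.## -> #   bit 11 = 1  t=0,i=3
  .#.#. -> .   bit 10 = 0  t=3,i=20
  .#..# -> #   bit 9 = 1  t=2,i=13
  .#... -> #   bit 8 = 1  t=0,i=14
  ..### -> #   bit 7 = 1  t=0,i=20
  ..##. -> .   bit 6 = 0  t=1,i=3
  ..#.# -> #   bit 5 = 1  t=3,i=19
  ..#.. -> #   bit 4 = 1  t=0,i=13
  ...## -> #   bit 3 = 1  t=0,i=19
  ...#. -> .   bit 2 = 0  t=0,i=12
  ....# -> #   bit 1 = 1  t=0,i=11
  ..... -> .   bit 0 = 0  t=0,i=16
  bits 00011011010110111000101110111010 = 458984378

458984378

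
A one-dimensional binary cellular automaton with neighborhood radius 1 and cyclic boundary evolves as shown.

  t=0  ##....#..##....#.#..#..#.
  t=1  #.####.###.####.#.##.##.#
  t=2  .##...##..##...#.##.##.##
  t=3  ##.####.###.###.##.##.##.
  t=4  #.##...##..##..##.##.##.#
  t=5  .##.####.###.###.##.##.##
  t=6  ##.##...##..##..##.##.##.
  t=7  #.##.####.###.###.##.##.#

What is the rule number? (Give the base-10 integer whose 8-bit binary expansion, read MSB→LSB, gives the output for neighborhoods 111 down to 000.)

  nb ###: next=.  (t=1,i=3, bit7=0)
  nb ##.: next=.  (t=0,i=1, bit6=0)
  nb #.#: next=#  (t=0,i=16, bit5=1)
  nb #..: next=#  (t=0,i=2, bit4=1)
  nb .##: next=#  (t=0,i=0, bit3=1)
  nb .#.: next=.  (t=0,i=6, bit2=0)
  nb ..#: next=#  (t=0,i=5, bit1=1)
  nb ...: next=#  (t=0,i=3, bit0=1)
  bits 00111011 = 59

59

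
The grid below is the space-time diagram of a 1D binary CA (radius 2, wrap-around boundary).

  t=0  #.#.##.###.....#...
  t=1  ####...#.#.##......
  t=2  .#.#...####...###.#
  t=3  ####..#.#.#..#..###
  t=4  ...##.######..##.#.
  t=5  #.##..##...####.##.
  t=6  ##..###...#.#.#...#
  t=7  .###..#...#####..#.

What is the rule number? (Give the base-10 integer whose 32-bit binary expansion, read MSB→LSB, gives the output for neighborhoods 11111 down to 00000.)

918130281

  ##### -> .   bit 31 = 0  t=3,i=0
  ####. -> .   bit 30 = 0  t=1,i=2
  ###.# -> #   bit 29 = 1  t=2,i=16
  ###.. -> #   bit 28 = 1  t=0,i=9
  ##.## -> .   bit 27 = 0  t=0,i=6
  ##.#. -> #   bit 26 = 1  t=2,i=17
  ##..# -> #   bit 25 = 1  t=3,i=4
  ##... -> .   bit 24 = 0  t=0,i=10
  #.### -> #   bit 23 = 1  t=0,i=7
  #.##. -> .   bit 22 = 0  t=0,i=4
  #.#.# -> #   bit 21 = 1  t=0,i=2
  #.#.. -> #   bit 20 = 1  t=2,i=3
  #..## -> #   bit 19 = 1  t=3,i=15
  #..#. -> .   bit 18 = 0  t=3,i=5
  #...# -> .   bit 17 = 0  t=0,i=17
  #.... -> #   bit 16 = 1  t=0,i=11
  .#### -> #   bit 15 = 1  t=1,i=1
  .###. -> .   bit 14 = 0  t=0,i=8
  .##.# -> .   bit 13 = 0  t=0,i=5
  .##.. -> .   bit 12 = 0  t=1,i=12
  .#.## -> #   bit 11 = 1  t=0,i=3
  .#.#. -> #   bit 10 = 1  t=0,i=1
  .#..# -> #   bit 9 = 1  t=3,i=11
  .#... -> .   bit 8 = 0  t=0,i=16
  ..### -> .   bit 7 = 0  t=1,i=0
  ..##. -> #   bit 6 = 1  t=4,i=3
  ..#.# -> #   bit 5 = 1  t=0,i=0
  ..#.. -> .   bit 4 = 0  t=0,i=15
  ...## -> #   bit 3 = 1  t=1,i=18
  ...#. -> .   bit 2 = 0  t=0,i=14
  ....# -> .   bit 1 = 0  t=0,i=13
  ..... -> #   bit 0 = 1  t=0,i=12
  bits 00110110101110011000111001101001 = 918130281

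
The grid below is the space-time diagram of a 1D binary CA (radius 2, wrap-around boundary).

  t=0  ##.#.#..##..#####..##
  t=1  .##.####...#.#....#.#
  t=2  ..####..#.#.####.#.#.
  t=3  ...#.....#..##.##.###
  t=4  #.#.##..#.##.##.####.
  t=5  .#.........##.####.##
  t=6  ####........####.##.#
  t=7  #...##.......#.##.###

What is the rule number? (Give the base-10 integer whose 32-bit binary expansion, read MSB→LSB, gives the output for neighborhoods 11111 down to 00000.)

765060868

  ##### -> .   bit 31 = 0  t=0,i=14
  ####. -> .   bit 30 = 0  t=0,i=0
  ###.# -> #   bit 29 = 1  t=0,i=1
  ###.. -> .   bit 28 = 0  t=0,i=16
  ##.## -> #   bit 27 = 1  t=1,i=3
  ##.#. -> #   bit 26 = 1  t=0,i=2
  ##..# -> .   bit 25 = 0  t=0,i=10
  ##... -> #   bit 24 = 1  t=1,i=8
  #.### -> #   bit 23 = 1  t=1,i=4
  #.##. -> .   bit 22 = 0  t=1,i=1
  #.#.# -> .   bit 21 = 0  t=0,i=3
  #.#.. -> #   bit 20 = 1  t=0,i=5
  #..## -> #   bit 19 = 1  t=0,i=7
  #..#. -> .   bit 18 = 0  t=2,i=7
  #...# -> .   bit 17 = 0  t=1,i=9
  #.... -> #   bit 16 = 1  t=1,i=15
  .#### -> #   bit 15 = 1  t=0,i=13
  .###. -> #   bit 14 = 1  t=3,i=19
  .##.# -> #   bit 13 = 1  t=1,i=2
  .##.. -> .   bit 12 = 0  t=0,i=9
  .#.## -> .   bit 11 = 0  t=1,i=0
  .#.#. -> #   bit 10 = 1  t=0,i=4
  .#..# -> #   bit 9 = 1  t=0,i=6
  .#... -> #   bit 8 = 1  t=1,i=14
  ..### -> .   bit 7 = 0  t=0,i=12
  ..##. -> .   bit 6 = 0  t=0,i=8
  ..#.# -> .   bit 5 = 0  t=1,i=11
  ..#.. -> .   bit 4 = 0  t=3,i=3
  ...## -> .   bit 3 = 0  t=2,i=1
  ...#. -> #   bit 2 = 1  t=1,i=10
  ....# -> .   bit 1 = 0  t=1,i=16
  ..... -> .   bit 0 = 0  t=3,i=6
  bits 00101101100110011110011100000100 = 765060868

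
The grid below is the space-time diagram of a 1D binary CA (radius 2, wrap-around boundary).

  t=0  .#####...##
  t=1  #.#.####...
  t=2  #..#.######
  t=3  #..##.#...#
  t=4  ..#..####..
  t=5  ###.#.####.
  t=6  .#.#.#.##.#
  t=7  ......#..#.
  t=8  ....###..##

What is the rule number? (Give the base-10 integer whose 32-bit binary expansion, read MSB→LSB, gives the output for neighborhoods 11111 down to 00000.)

  ##### -> .   bit 31 = 0  t=0,i=3
  ####. -> #   bit 30 = 1  t=0,i=4
  ###.# -> .   bit 29 = 0  t=5,i=2
  ###.. -> #   bit 28 = 1  t=0,i=5
  ##.## -> #   bit 27 = 1  t=0,i=0
  ##.#. -> #   bit 26 = 1  t=3,i=5
  ##..# -> .   bit 25 = 0  t=2,i=1
  ##... -> #   bit 24 = 1  t=0,i=6
  #.### -> .   bit 23 = 0  t=0,i=1
  #.##. -> .   bit 22 = 0  t=6,i=7
  #.#.# -> .   bit 21 = 0  t=1,i=2
  #.#.. -> #   bit 20 = 1  t=3,i=6
  #..## -> #   bit 19 = 1  t=3,i=2
  #..#. -> .   bit 18 = 0  t=2,i=2
  #...# -> #   bit 17 = 1  t=0,i=7
  #.... -> .   bit 16 = 0  t=4,i=10
  .#### -> #   bit 15 = 1  t=0,i=2
  .###. -> #   bit 14 = 1  t=5,i=1
  .##.# -> .   bit 13 = 0  t=0,i=10
  .##.. -> .   bit 12 = 0  t=3,i=0
  .#.## -> #   bit 11 = 1  t=1,i=3
  .#.#. -> .   bit 10 = 0  t=1,i=1
  .#..# -> .   bit 9 = 0  t=4,i=3
  .#... -> #   bit 8 = 1  t=3,i=7
  ..### -> .   bit 7 = 0  t=4,i=5
  ..##. -> .   bit 6 = 0  t=0,i=9
  ..#.# -> #   bit 5 = 1  t=1,i=0
  ..#.. -> #   bit 4 = 1  t=4,i=2
  ...## -> .   bit 3 = 0  t=0,i=8
  ...#. -> #   bit 2 = 1  t=1,i=10
  ....# -> #   bit 1 = 1  t=4,i=0
  ..... -> .   bit 0 = 0  t=7,i=1
  bits 01011101000110101100100100110110 = 1562036534

1562036534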